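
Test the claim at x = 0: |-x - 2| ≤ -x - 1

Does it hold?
x = 0: LHS = |-0 - 2| = |-2| = 2, RHS = -0 - 1 = -1; 2 ≤ -1 — FAILS

The relation fails at x = 0, so x = 0 is a counterexample.

Answer: No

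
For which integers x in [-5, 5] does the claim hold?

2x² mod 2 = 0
For a polynomial with integer coefficients, its value mod 2 depends only on x mod 2, so it suffices to check one representative of each residue class, x = 0, 1:
x = 0: LHS = (2·0²) mod 2 = 0 mod 2 = 0; 0 = 0 — holds
x = 1: LHS = (2·1²) mod 2 = 2 mod 2 = 0; 0 = 0 — holds
The relation holds in every residue class, so the relation holds for every integer in [-5, 5].

Answer: All integers in [-5, 5]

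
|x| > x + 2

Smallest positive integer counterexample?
Testing positive integers:
x = 1: LHS = |1| = 1, RHS = 1 + 2 = 3; 1 > 3 — FAILS  ← smallest positive counterexample

Answer: x = 1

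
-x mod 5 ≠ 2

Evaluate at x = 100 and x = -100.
x = 100: LHS = (-100) mod 5 = 0; 0 ≠ 2 — holds
x = -100: LHS = (-(-100)) mod 5 = 100 mod 5 = 0; 0 ≠ 2 — holds

Answer: Yes, holds for both x = 100 and x = -100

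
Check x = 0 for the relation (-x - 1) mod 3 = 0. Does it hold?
x = 0: LHS = (-0 - 1) mod 3 = (-1) mod 3 = 2; 2 = 0 — FAILS

The relation fails at x = 0, so x = 0 is a counterexample.

Answer: No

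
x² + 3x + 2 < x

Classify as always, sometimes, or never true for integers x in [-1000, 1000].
Over all integers in [-1000, 1000], LHS − RHS is smallest at x = -1, where it equals 1:
x = -1: LHS = (-1)² + 3·(-1) + 2 = 0; 0 < -1 — FAILS
At the ends of the range:
x = -1000: LHS = (-1000)² + 3·(-1000) + 2 = 997002; 997002 < -1000 — FAILS
x = 1000: LHS = 1000² + 3·1000 + 2 = 1003002; 1003002 < 1000 — FAILS
Hence LHS − RHS is never negative, i.e. LHS ≥ RHS throughout, so the claimed relation (<) fails for every integer in [-1000, 1000].

No integer in the range satisfies it.

Answer: Never true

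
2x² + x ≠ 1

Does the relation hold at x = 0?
x = 0: LHS = 2·0² + 0 = 0; 0 ≠ 1 — holds

The relation is satisfied at x = 0.

Answer: Yes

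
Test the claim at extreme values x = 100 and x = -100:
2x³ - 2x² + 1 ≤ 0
x = 100: LHS = 2·100³ - 2·100² + 1 = 1980001; 1980001 ≤ 0 — FAILS
x = -100: LHS = 2·(-100)³ - 2·(-100)² + 1 = -2019999; -2019999 ≤ 0 — holds

Answer: Partially: fails for x = 100, holds for x = -100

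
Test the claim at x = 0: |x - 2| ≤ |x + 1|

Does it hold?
x = 0: LHS = |0 - 2| = |-2| = 2, RHS = |0 + 1| = |1| = 1; 2 ≤ 1 — FAILS

The relation fails at x = 0, so x = 0 is a counterexample.

Answer: No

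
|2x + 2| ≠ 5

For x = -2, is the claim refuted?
Substitute x = -2 into the relation:
x = -2: LHS = |2·(-2) + 2| = |-2| = 2; 2 ≠ 5 — holds

The relation holds at x = -2, so it is not a counterexample.

Answer: No, x = -2 is not a counterexample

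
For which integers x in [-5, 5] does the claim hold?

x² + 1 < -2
Over all integers in [-5, 5], LHS − RHS is smallest at x = 0, where it equals 3:
x = 0: LHS = 0² + 1 = 1; 1 < -2 — FAILS
At the ends of the range:
x = -5: LHS = (-5)² + 1 = 26; 26 < -2 — FAILS
x = 5: LHS = 5² + 1 = 26; 26 < -2 — FAILS
Hence LHS − RHS is never negative, i.e. LHS ≥ RHS throughout, so the claimed relation (<) fails for every integer in [-5, 5].

Answer: None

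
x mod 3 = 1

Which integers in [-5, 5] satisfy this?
Holds for: {-5, -2, 1, 4}
Fails for: {-4, -3, -1, 0, 2, 3, 5}

Answer: {-5, -2, 1, 4}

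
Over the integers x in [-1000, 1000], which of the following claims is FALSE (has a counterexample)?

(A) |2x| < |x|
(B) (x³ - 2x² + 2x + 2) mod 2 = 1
(A) x = 0: LHS = |2·0| = |0| = 0, RHS = |0| = 0; 0 < 0 — FAILS
(B) x = 0: LHS = (0³ - 2·0² + 2·0 + 2) mod 2 = 2 mod 2 = 0; 0 = 1 — FAILS

Answer: Both A and B are false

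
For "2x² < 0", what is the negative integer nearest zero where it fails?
Testing negative integers from -1 downward:
x = -1: LHS = 2·(-1)² = 2; 2 < 0 — FAILS  ← closest negative counterexample to 0

Answer: x = -1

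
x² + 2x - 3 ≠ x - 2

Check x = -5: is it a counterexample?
Substitute x = -5 into the relation:
x = -5: LHS = (-5)² + 2·(-5) - 3 = 12, RHS = (-5) - 2 = -7; 12 ≠ -7 — holds

The relation holds at x = -5, so it is not a counterexample.

Answer: No, x = -5 is not a counterexample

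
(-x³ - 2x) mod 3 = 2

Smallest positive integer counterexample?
Testing positive integers:
x = 1: LHS = (-1³ - 2·1) mod 3 = (-3) mod 3 = 0; 0 = 2 — FAILS  ← smallest positive counterexample

Answer: x = 1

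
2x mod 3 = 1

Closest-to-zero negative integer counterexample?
Testing negative integers from -1 downward:
x = -1: LHS = (2·(-1)) mod 3 = (-2) mod 3 = 1; 1 = 1 — holds
x = -2: LHS = (2·(-2)) mod 3 = (-4) mod 3 = 2; 2 = 1 — FAILS  ← closest negative counterexample to 0

Answer: x = -2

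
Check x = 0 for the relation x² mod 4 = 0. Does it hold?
x = 0: LHS = (0²) mod 4 = 0 mod 4 = 0; 0 = 0 — holds

The relation is satisfied at x = 0.

Answer: Yes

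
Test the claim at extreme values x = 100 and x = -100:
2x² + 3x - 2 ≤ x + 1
x = 100: LHS = 2·100² + 3·100 - 2 = 20298, RHS = 100 + 1 = 101; 20298 ≤ 101 — FAILS
x = -100: LHS = 2·(-100)² + 3·(-100) - 2 = 19698, RHS = (-100) + 1 = -99; 19698 ≤ -99 — FAILS

Answer: No, fails for both x = 100 and x = -100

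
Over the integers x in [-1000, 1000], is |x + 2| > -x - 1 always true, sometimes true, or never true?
Holds at x = 0: LHS = |0 + 2| = |2| = 2, RHS = -0 - 1 = -1; 2 > -1 — holds
Fails at x = -2: LHS = |(-2) + 2| = |0| = 0, RHS = -(-2) - 1 = 1; 0 > 1 — FAILS
It is satisfied by some integers in the range but not all.

Answer: Sometimes true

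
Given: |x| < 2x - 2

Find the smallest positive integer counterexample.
Testing positive integers:
x = 1: LHS = |1| = 1, RHS = 2·1 - 2 = 0; 1 < 0 — FAILS  ← smallest positive counterexample

Answer: x = 1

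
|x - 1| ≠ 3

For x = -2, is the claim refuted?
Substitute x = -2 into the relation:
x = -2: LHS = |(-2) - 1| = |-3| = 3; 3 ≠ 3 — FAILS

Since the claim fails at x = -2, this value is a counterexample.

Answer: Yes, x = -2 is a counterexample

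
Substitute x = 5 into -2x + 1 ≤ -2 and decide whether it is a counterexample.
Substitute x = 5 into the relation:
x = 5: LHS = -2·5 + 1 = -9; -9 ≤ -2 — holds

The claim holds here, so x = 5 is not a counterexample. (A counterexample exists elsewhere, e.g. x = 0.)

Answer: No, x = 5 is not a counterexample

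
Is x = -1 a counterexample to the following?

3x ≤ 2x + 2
Substitute x = -1 into the relation:
x = -1: LHS = 3·(-1) = -3, RHS = 2·(-1) + 2 = 0; -3 ≤ 0 — holds

The claim holds here, so x = -1 is not a counterexample. (A counterexample exists elsewhere, e.g. x = 3.)

Answer: No, x = -1 is not a counterexample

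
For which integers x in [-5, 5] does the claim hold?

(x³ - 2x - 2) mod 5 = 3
Holds for: {-5, 0, 5}
Fails for: {-4, -3, -2, -1, 1, 2, 3, 4}

Answer: {-5, 0, 5}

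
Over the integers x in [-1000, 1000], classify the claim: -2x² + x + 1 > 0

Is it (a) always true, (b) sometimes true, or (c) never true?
Holds at x = 0: LHS = -2·0² + 0 + 1 = 1; 1 > 0 — holds
Fails at x = 1: LHS = -2·1² + 1 + 1 = 0; 0 > 0 — FAILS
It is satisfied by some integers in the range but not all.

Answer: Sometimes true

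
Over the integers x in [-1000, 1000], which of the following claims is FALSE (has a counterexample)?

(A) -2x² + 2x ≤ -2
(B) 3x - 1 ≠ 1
(A) x = 0: LHS = -2·0² + 2·0 = 0; 0 ≤ -2 — FAILS

(B) Track d = LHS − RHS over the integers in [-1000, 1000]. Equality would need d = 0, but d changes sign only between consecutive integers, jumping over 0:
x = 0: LHS = 3·0 - 1 = -1; -1 ≠ 1 — holds  (d = -2)
x = 1: LHS = 3·1 - 1 = 2; 2 ≠ 1 — holds  (d = 1)
Away from these crossings d keeps a constant sign, and checking every integer in [-1000, 1000] confirms d ≠ 0 throughout. Hence the two sides are never equal, so the relation holds for every integer in [-1000, 1000].

Only (A) has a counterexample.

Answer: A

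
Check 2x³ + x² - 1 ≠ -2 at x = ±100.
x = 100: LHS = 2·100³ + 100² - 1 = 2009999; 2009999 ≠ -2 — holds
x = -100: LHS = 2·(-100)³ + (-100)² - 1 = -1990001; -1990001 ≠ -2 — holds

Answer: Yes, holds for both x = 100 and x = -100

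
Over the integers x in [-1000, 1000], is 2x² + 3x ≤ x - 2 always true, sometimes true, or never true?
Over all integers in [-1000, 1000], LHS − RHS is smallest at x = 0, where it equals 2:
x = 0: LHS = 2·0² + 3·0 = 0, RHS = 0 - 2 = -2; 0 ≤ -2 — FAILS
At the ends of the range:
x = -1000: LHS = 2·(-1000)² + 3·(-1000) = 1997000, RHS = (-1000) - 2 = -1002; 1997000 ≤ -1002 — FAILS
x = 1000: LHS = 2·1000² + 3·1000 = 2003000, RHS = 1000 - 2 = 998; 2003000 ≤ 998 — FAILS
Hence LHS − RHS is never zero or negative, i.e. LHS > RHS throughout, so the claimed relation (≤) fails for every integer in [-1000, 1000].

No integer in the range satisfies it.

Answer: Never true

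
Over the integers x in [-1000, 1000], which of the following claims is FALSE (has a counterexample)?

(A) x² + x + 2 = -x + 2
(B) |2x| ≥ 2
(A) x = 1: LHS = 1² + 1 + 2 = 4, RHS = -1 + 2 = 1; 4 = 1 — FAILS
(B) x = 0: LHS = |2·0| = |0| = 0; 0 ≥ 2 — FAILS

Answer: Both A and B are false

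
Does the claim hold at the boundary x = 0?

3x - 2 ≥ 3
x = 0: LHS = 3·0 - 2 = -2; -2 ≥ 3 — FAILS

The relation fails at x = 0, so x = 0 is a counterexample.

Answer: No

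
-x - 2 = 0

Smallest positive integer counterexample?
Testing positive integers:
x = 1: LHS = -1 - 2 = -3; -3 = 0 — FAILS  ← smallest positive counterexample

Answer: x = 1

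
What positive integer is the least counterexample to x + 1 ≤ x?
Testing positive integers:
x = 1: LHS = 1 + 1 = 2; 2 ≤ 1 — FAILS  ← smallest positive counterexample

Answer: x = 1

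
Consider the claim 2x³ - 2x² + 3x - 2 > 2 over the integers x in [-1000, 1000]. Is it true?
The claim fails at x = 0:
x = 0: LHS = 2·0³ - 2·0² + 3·0 - 2 = -2; -2 > 2 — FAILS

Because a single integer refutes it, the statement is false.

Answer: False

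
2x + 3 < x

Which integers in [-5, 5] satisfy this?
Holds for: {-5, -4}
Fails for: {-3, -2, -1, 0, 1, 2, 3, 4, 5}

Answer: {-5, -4}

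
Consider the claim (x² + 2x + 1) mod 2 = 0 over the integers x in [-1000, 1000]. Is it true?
The claim fails at x = 0:
x = 0: LHS = (0² + 2·0 + 1) mod 2 = 1 mod 2 = 1; 1 = 0 — FAILS

Because a single integer refutes it, the statement is false.

Answer: False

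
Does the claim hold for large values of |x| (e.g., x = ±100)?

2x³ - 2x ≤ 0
x = 100: LHS = 2·100³ - 2·100 = 1999800; 1999800 ≤ 0 — FAILS
x = -100: LHS = 2·(-100)³ - 2·(-100) = -1999800; -1999800 ≤ 0 — holds

Answer: Partially: fails for x = 100, holds for x = -100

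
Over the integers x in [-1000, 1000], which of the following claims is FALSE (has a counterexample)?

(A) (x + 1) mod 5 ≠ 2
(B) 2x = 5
(A) x = 1: LHS = (1 + 1) mod 5 = 2 mod 5 = 2; 2 ≠ 2 — FAILS
(B) x = 0: LHS = 2·0 = 0; 0 = 5 — FAILS

Answer: Both A and B are false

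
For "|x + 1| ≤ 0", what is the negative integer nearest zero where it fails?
Testing negative integers from -1 downward:
x = -1: LHS = |(-1) + 1| = |0| = 0; 0 ≤ 0 — holds
x = -2: LHS = |(-2) + 1| = |-1| = 1; 1 ≤ 0 — FAILS  ← closest negative counterexample to 0

Answer: x = -2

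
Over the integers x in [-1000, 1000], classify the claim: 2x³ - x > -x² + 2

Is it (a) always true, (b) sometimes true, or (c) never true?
Holds at x = 2: LHS = 2·2³ - 2 = 14, RHS = -2² + 2 = -2; 14 > -2 — holds
Fails at x = 0: LHS = 2·0³ - 0 = 0, RHS = -0² + 2 = 2; 0 > 2 — FAILS
It is satisfied by some integers in the range but not all.

Answer: Sometimes true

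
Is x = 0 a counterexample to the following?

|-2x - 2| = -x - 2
Substitute x = 0 into the relation:
x = 0: LHS = |-2·0 - 2| = |-2| = 2, RHS = -0 - 2 = -2; 2 = -2 — FAILS

Since the claim fails at x = 0, this value is a counterexample.

Answer: Yes, x = 0 is a counterexample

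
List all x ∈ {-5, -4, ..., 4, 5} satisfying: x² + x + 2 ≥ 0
Over all integers in [-5, 5], LHS − RHS is smallest at x = 0, where it equals 2:
x = 0: LHS = 0² + 0 + 2 = 2; 2 ≥ 0 — holds
At the ends of the range:
x = -5: LHS = (-5)² + (-5) + 2 = 22; 22 ≥ 0 — holds
x = 5: LHS = 5² + 5 + 2 = 32; 32 ≥ 0 — holds
Hence LHS − RHS is never negative, i.e. LHS ≥ RHS throughout, so the relation holds for every integer in [-5, 5].

Answer: All integers in [-5, 5]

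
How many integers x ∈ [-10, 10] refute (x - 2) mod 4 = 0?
Counterexamples in [-10, 10]: {-9, -8, -7, -5, -4, -3, -1, 0, 1, 3, 4, 5, 7, 8, 9}.

Counting them gives 15 values.

Answer: 15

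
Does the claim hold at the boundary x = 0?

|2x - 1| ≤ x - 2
x = 0: LHS = |2·0 - 1| = |-1| = 1, RHS = 0 - 2 = -2; 1 ≤ -2 — FAILS

The relation fails at x = 0, so x = 0 is a counterexample.

Answer: No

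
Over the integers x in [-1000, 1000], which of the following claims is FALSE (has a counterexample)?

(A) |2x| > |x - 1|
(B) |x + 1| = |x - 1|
(A) x = 0: LHS = |2·0| = |0| = 0, RHS = |0 - 1| = |-1| = 1; 0 > 1 — FAILS
(B) x = 1: LHS = |1 + 1| = |2| = 2, RHS = |1 - 1| = |0| = 0; 2 = 0 — FAILS

Answer: Both A and B are false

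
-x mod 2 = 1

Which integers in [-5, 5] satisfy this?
Holds for: {-5, -3, -1, 1, 3, 5}
Fails for: {-4, -2, 0, 2, 4}

Answer: {-5, -3, -1, 1, 3, 5}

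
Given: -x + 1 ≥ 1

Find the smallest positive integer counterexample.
Testing positive integers:
x = 1: LHS = -1 + 1 = 0; 0 ≥ 1 — FAILS  ← smallest positive counterexample

Answer: x = 1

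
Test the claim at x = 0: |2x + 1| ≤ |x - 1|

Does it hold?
x = 0: LHS = |2·0 + 1| = |1| = 1, RHS = |0 - 1| = |-1| = 1; 1 ≤ 1 — holds

The relation is satisfied at x = 0.

Answer: Yes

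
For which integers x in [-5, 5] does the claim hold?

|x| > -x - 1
Over all integers in [-5, 5], LHS − RHS is smallest at x = 0, where it equals 1:
x = 0: LHS = |0| = 0, RHS = -0 - 1 = -1; 0 > -1 — holds
At the ends of the range:
x = -5: LHS = |-5| = 5, RHS = -(-5) - 1 = 4; 5 > 4 — holds
x = 5: LHS = |5| = 5, RHS = -5 - 1 = -6; 5 > -6 — holds
Hence LHS − RHS is never zero or negative, i.e. LHS > RHS throughout, so the relation holds for every integer in [-5, 5].

Answer: All integers in [-5, 5]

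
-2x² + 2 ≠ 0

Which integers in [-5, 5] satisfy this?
Holds for: {-5, -4, -3, -2, 0, 2, 3, 4, 5}
Fails for: {-1, 1}

Answer: {-5, -4, -3, -2, 0, 2, 3, 4, 5}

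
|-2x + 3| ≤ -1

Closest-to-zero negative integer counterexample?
Testing negative integers from -1 downward:
x = -1: LHS = |-2·(-1) + 3| = |5| = 5; 5 ≤ -1 — FAILS  ← closest negative counterexample to 0

Answer: x = -1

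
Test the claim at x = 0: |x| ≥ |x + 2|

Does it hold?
x = 0: LHS = |0| = 0, RHS = |0 + 2| = |2| = 2; 0 ≥ 2 — FAILS

The relation fails at x = 0, so x = 0 is a counterexample.

Answer: No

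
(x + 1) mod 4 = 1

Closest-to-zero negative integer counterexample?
Testing negative integers from -1 downward:
x = -1: LHS = ((-1) + 1) mod 4 = 0 mod 4 = 0; 0 = 1 — FAILS  ← closest negative counterexample to 0

Answer: x = -1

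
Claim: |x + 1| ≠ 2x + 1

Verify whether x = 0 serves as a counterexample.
Substitute x = 0 into the relation:
x = 0: LHS = |0 + 1| = |1| = 1, RHS = 2·0 + 1 = 1; 1 ≠ 1 — FAILS

Since the claim fails at x = 0, this value is a counterexample.

Answer: Yes, x = 0 is a counterexample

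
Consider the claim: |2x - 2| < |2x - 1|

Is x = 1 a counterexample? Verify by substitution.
Substitute x = 1 into the relation:
x = 1: LHS = |2·1 - 2| = |0| = 0, RHS = |2·1 - 1| = |1| = 1; 0 < 1 — holds

The claim holds here, so x = 1 is not a counterexample. (A counterexample exists elsewhere, e.g. x = 0.)

Answer: No, x = 1 is not a counterexample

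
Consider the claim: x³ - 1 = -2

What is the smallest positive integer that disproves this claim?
Testing positive integers:
x = 1: LHS = 1³ - 1 = 0; 0 = -2 — FAILS  ← smallest positive counterexample

Answer: x = 1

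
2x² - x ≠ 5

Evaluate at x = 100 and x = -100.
x = 100: LHS = 2·100² - 100 = 19900; 19900 ≠ 5 — holds
x = -100: LHS = 2·(-100)² - (-100) = 20100; 20100 ≠ 5 — holds

Answer: Yes, holds for both x = 100 and x = -100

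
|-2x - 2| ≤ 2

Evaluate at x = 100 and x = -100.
x = 100: LHS = |-2·100 - 2| = |-202| = 202; 202 ≤ 2 — FAILS
x = -100: LHS = |-2·(-100) - 2| = |198| = 198; 198 ≤ 2 — FAILS

Answer: No, fails for both x = 100 and x = -100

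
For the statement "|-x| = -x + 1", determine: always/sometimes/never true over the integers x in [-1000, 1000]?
Track d = LHS − RHS over the integers in [-1000, 1000]. Equality would need d = 0, but d changes sign only between consecutive integers, jumping over 0:
x = 0: LHS = |-0| = |0| = 0, RHS = -0 + 1 = 1; 0 = 1 — FAILS  (d = -1)
x = 1: LHS = |-1| = 1, RHS = -1 + 1 = 0; 1 = 0 — FAILS  (d = 1)
Away from these crossings d keeps a constant sign, and checking every integer in [-1000, 1000] confirms d ≠ 0 throughout. Hence the two sides are never equal, so the claimed relation (=) fails for every integer in [-1000, 1000].

No integer in the range satisfies it.

Answer: Never true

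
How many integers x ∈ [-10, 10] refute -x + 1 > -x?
Over all integers in [-10, 10], LHS − RHS is smallest at x = 0, where it equals 1:
x = 0: LHS = -0 + 1 = 1, RHS = -0 = 0; 1 > 0 — holds
At the ends of the range:
x = -10: LHS = -(-10) + 1 = 11, RHS = -(-10) = 10; 11 > 10 — holds
x = 10: LHS = -10 + 1 = -9; -9 > -10 — holds
Hence LHS − RHS is never zero or negative, i.e. LHS > RHS throughout, so the relation holds for every integer in [-10, 10].

No counterexample appears in that range.

Answer: 0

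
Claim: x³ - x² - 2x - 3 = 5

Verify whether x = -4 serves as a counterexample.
Substitute x = -4 into the relation:
x = -4: LHS = (-4)³ - (-4)² - 2·(-4) - 3 = -75; -75 = 5 — FAILS

Since the claim fails at x = -4, this value is a counterexample.

Answer: Yes, x = -4 is a counterexample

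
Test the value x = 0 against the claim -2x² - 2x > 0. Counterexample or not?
Substitute x = 0 into the relation:
x = 0: LHS = -2·0² - 2·0 = 0; 0 > 0 — FAILS

Since the claim fails at x = 0, this value is a counterexample.

Answer: Yes, x = 0 is a counterexample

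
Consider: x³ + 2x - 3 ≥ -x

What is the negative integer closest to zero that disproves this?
Testing negative integers from -1 downward:
x = -1: LHS = (-1)³ + 2·(-1) - 3 = -6, RHS = -(-1) = 1; -6 ≥ 1 — FAILS  ← closest negative counterexample to 0

Answer: x = -1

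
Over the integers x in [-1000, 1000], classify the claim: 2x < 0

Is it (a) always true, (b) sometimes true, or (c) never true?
Holds at x = -1: LHS = 2·(-1) = -2; -2 < 0 — holds
Fails at x = 0: LHS = 2·0 = 0; 0 < 0 — FAILS
It is satisfied by some integers in the range but not all.

Answer: Sometimes true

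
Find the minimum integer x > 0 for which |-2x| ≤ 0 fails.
Testing positive integers:
x = 1: LHS = |-2·1| = |-2| = 2; 2 ≤ 0 — FAILS  ← smallest positive counterexample

Answer: x = 1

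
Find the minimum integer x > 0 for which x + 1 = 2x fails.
Testing positive integers:
x = 1: LHS = 1 + 1 = 2, RHS = 2·1 = 2; 2 = 2 — holds
x = 2: LHS = 2 + 1 = 3, RHS = 2·2 = 4; 3 = 4 — FAILS  ← smallest positive counterexample

Answer: x = 2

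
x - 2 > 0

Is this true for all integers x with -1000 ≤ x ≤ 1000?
The claim fails at x = 0:
x = 0: LHS = 0 - 2 = -2; -2 > 0 — FAILS

Because a single integer refutes it, the statement is false.

Answer: False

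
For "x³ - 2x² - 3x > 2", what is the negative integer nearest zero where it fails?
Testing negative integers from -1 downward:
x = -1: LHS = (-1)³ - 2·(-1)² - 3·(-1) = 0; 0 > 2 — FAILS  ← closest negative counterexample to 0

Answer: x = -1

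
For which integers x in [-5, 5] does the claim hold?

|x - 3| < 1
Holds for: {3}
Fails for: {-5, -4, -3, -2, -1, 0, 1, 2, 4, 5}

Answer: {3}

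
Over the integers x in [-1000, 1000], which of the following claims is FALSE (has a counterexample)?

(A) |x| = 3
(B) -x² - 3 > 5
(A) x = 0: LHS = |0| = 0; 0 = 3 — FAILS
(B) x = 0: LHS = -0² - 3 = -3; -3 > 5 — FAILS

Answer: Both A and B are false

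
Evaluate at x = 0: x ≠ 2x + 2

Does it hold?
x = 0: RHS = 2·0 + 2 = 2; 0 ≠ 2 — holds

The relation is satisfied at x = 0.

Answer: Yes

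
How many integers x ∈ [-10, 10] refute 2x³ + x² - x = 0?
Counterexamples in [-10, 10]: {-10, -9, -8, -7, -6, -5, -4, -3, -2, 1, 2, 3, 4, 5, 6, 7, 8, 9, 10}.

Counting them gives 19 values.

Answer: 19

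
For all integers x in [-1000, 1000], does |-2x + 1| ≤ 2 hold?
The claim fails at x = -1:
x = -1: LHS = |-2·(-1) + 1| = |3| = 3; 3 ≤ 2 — FAILS

Because a single integer refutes it, the statement is false.

Answer: False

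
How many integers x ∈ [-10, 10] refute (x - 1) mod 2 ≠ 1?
Counterexamples in [-10, 10]: {-10, -8, -6, -4, -2, 0, 2, 4, 6, 8, 10}.

Counting them gives 11 values.

Answer: 11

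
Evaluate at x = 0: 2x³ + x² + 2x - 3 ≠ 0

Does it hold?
x = 0: LHS = 2·0³ + 0² + 2·0 - 3 = -3; -3 ≠ 0 — holds

The relation is satisfied at x = 0.

Answer: Yes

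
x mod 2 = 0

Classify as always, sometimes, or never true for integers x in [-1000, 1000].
Holds at x = 0: LHS = 0 mod 2 = 0; 0 = 0 — holds
Fails at x = 1: LHS = 1 mod 2 = 1; 1 = 0 — FAILS
It is satisfied by some integers in the range but not all.

Answer: Sometimes true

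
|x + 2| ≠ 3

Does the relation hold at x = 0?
x = 0: LHS = |0 + 2| = |2| = 2; 2 ≠ 3 — holds

The relation is satisfied at x = 0.

Answer: Yes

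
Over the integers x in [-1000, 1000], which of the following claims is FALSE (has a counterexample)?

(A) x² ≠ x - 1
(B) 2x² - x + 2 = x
(A) Over all integers in [-1000, 1000], LHS − RHS is always positive; it is smallest at x = 0, where it equals 1:
x = 0: LHS = 0² = 0, RHS = 0 - 1 = -1; 0 ≠ -1 — holds
At the ends of the range:
x = -1000: LHS = (-1000)² = 1000000, RHS = (-1000) - 1 = -1001; 1000000 ≠ -1001 — holds
x = 1000: LHS = 1000² = 1000000, RHS = 1000 - 1 = 999; 1000000 ≠ 999 — holds
Hence LHS − RHS is never 0, i.e. the two sides are never equal, so the relation holds for every integer in [-1000, 1000].

(B) x = 0: LHS = 2·0² - 0 + 2 = 2; 2 = 0 — FAILS

Only (B) has a counterexample.

Answer: B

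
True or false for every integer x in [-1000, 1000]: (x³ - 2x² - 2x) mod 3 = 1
The claim fails at x = 0:
x = 0: LHS = (0³ - 2·0² - 2·0) mod 3 = 0 mod 3 = 0; 0 = 1 — FAILS

Because a single integer refutes it, the statement is false.

Answer: False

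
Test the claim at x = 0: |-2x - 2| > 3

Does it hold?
x = 0: LHS = |-2·0 - 2| = |-2| = 2; 2 > 3 — FAILS

The relation fails at x = 0, so x = 0 is a counterexample.

Answer: No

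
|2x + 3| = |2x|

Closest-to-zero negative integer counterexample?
Testing negative integers from -1 downward:
x = -1: LHS = |2·(-1) + 3| = |1| = 1, RHS = |2·(-1)| = |-2| = 2; 1 = 2 — FAILS  ← closest negative counterexample to 0

Answer: x = -1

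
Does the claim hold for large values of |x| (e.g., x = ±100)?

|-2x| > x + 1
x = 100: LHS = |-2·100| = |-200| = 200, RHS = 100 + 1 = 101; 200 > 101 — holds
x = -100: LHS = |-2·(-100)| = |200| = 200, RHS = (-100) + 1 = -99; 200 > -99 — holds

Answer: Yes, holds for both x = 100 and x = -100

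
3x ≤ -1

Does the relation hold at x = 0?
x = 0: LHS = 3·0 = 0; 0 ≤ -1 — FAILS

The relation fails at x = 0, so x = 0 is a counterexample.

Answer: No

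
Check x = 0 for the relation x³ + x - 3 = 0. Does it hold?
x = 0: LHS = 0³ + 0 - 3 = -3; -3 = 0 — FAILS

The relation fails at x = 0, so x = 0 is a counterexample.

Answer: No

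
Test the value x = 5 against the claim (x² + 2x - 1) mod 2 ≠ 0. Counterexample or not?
Substitute x = 5 into the relation:
x = 5: LHS = (5² + 2·5 - 1) mod 2 = 34 mod 2 = 0; 0 ≠ 0 — FAILS

Since the claim fails at x = 5, this value is a counterexample.

Answer: Yes, x = 5 is a counterexample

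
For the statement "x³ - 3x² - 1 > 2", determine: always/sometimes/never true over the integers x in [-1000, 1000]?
Holds at x = 4: LHS = 4³ - 3·4² - 1 = 15; 15 > 2 — holds
Fails at x = 0: LHS = 0³ - 3·0² - 1 = -1; -1 > 2 — FAILS
It is satisfied by some integers in the range but not all.

Answer: Sometimes true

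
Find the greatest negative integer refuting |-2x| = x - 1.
Testing negative integers from -1 downward:
x = -1: LHS = |-2·(-1)| = |2| = 2, RHS = (-1) - 1 = -2; 2 = -2 — FAILS  ← closest negative counterexample to 0

Answer: x = -1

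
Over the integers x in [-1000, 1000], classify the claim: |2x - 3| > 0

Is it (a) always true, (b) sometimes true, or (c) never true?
Over all integers in [-1000, 1000], LHS − RHS is smallest at x = 1, where it equals 1:
x = 1: LHS = |2·1 - 3| = |-1| = 1; 1 > 0 — holds
At the ends of the range:
x = -1000: LHS = |2·(-1000) - 3| = |-2003| = 2003; 2003 > 0 — holds
x = 1000: LHS = |2·1000 - 3| = |1997| = 1997; 1997 > 0 — holds
Hence LHS − RHS is never zero or negative, i.e. LHS > RHS throughout, so the relation holds for every integer in [-1000, 1000].

No counterexample exists.

Answer: Always true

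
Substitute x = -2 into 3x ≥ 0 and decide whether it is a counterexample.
Substitute x = -2 into the relation:
x = -2: LHS = 3·(-2) = -6; -6 ≥ 0 — FAILS

Since the claim fails at x = -2, this value is a counterexample.

Answer: Yes, x = -2 is a counterexample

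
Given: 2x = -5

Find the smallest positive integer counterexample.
Testing positive integers:
x = 1: LHS = 2·1 = 2; 2 = -5 — FAILS  ← smallest positive counterexample

Answer: x = 1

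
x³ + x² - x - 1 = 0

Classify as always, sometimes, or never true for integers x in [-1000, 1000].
Holds at x = 1: LHS = 1³ + 1² - 1 - 1 = 0; 0 = 0 — holds
Fails at x = 0: LHS = 0³ + 0² - 0 - 1 = -1; -1 = 0 — FAILS
It is satisfied by some integers in the range but not all.

Answer: Sometimes true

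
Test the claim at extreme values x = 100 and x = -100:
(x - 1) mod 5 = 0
x = 100: LHS = (100 - 1) mod 5 = 99 mod 5 = 4; 4 = 0 — FAILS
x = -100: LHS = ((-100) - 1) mod 5 = (-101) mod 5 = 4; 4 = 0 — FAILS

Answer: No, fails for both x = 100 and x = -100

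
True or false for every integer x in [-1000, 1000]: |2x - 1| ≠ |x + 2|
The claim fails at x = 3:
x = 3: LHS = |2·3 - 1| = |5| = 5, RHS = |3 + 2| = |5| = 5; 5 ≠ 5 — FAILS

Because a single integer refutes it, the statement is false.

Answer: False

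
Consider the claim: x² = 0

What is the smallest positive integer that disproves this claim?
Testing positive integers:
x = 1: LHS = 1² = 1; 1 = 0 — FAILS  ← smallest positive counterexample

Answer: x = 1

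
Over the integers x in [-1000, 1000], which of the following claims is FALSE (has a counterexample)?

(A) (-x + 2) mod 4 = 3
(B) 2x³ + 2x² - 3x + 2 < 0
(A) x = 0: LHS = (-0 + 2) mod 4 = 2 mod 4 = 2; 2 = 3 — FAILS
(B) x = 0: LHS = 2·0³ + 2·0² - 3·0 + 2 = 2; 2 < 0 — FAILS

Answer: Both A and B are false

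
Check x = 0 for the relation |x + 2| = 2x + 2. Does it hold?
x = 0: LHS = |0 + 2| = |2| = 2, RHS = 2·0 + 2 = 2; 2 = 2 — holds

The relation is satisfied at x = 0.

Answer: Yes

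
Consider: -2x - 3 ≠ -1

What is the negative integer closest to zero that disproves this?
Testing negative integers from -1 downward:
x = -1: LHS = -2·(-1) - 3 = -1; -1 ≠ -1 — FAILS  ← closest negative counterexample to 0

Answer: x = -1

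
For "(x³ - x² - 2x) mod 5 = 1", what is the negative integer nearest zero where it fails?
Testing negative integers from -1 downward:
x = -1: LHS = ((-1)³ - (-1)² - 2·(-1)) mod 5 = 0 mod 5 = 0; 0 = 1 — FAILS  ← closest negative counterexample to 0

Answer: x = -1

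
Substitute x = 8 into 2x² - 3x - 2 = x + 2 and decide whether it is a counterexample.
Substitute x = 8 into the relation:
x = 8: LHS = 2·8² - 3·8 - 2 = 102, RHS = 8 + 2 = 10; 102 = 10 — FAILS

Since the claim fails at x = 8, this value is a counterexample.

Answer: Yes, x = 8 is a counterexample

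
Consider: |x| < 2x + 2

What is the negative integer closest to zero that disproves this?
Testing negative integers from -1 downward:
x = -1: LHS = |-1| = 1, RHS = 2·(-1) + 2 = 0; 1 < 0 — FAILS  ← closest negative counterexample to 0

Answer: x = -1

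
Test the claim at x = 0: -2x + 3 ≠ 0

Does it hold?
x = 0: LHS = -2·0 + 3 = 3; 3 ≠ 0 — holds

The relation is satisfied at x = 0.

Answer: Yes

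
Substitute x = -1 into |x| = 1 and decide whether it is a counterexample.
Substitute x = -1 into the relation:
x = -1: LHS = |-1| = 1; 1 = 1 — holds

The claim holds here, so x = -1 is not a counterexample. (A counterexample exists elsewhere, e.g. x = 0.)

Answer: No, x = -1 is not a counterexample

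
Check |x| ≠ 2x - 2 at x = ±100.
x = 100: LHS = |100| = 100, RHS = 2·100 - 2 = 198; 100 ≠ 198 — holds
x = -100: LHS = |-100| = 100, RHS = 2·(-100) - 2 = -202; 100 ≠ -202 — holds

Answer: Yes, holds for both x = 100 and x = -100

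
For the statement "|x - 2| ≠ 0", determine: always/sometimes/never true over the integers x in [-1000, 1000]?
Holds at x = 0: LHS = |0 - 2| = |-2| = 2; 2 ≠ 0 — holds
Fails at x = 2: LHS = |2 - 2| = |0| = 0; 0 ≠ 0 — FAILS
It is satisfied by some integers in the range but not all.

Answer: Sometimes true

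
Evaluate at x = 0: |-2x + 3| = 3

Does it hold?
x = 0: LHS = |-2·0 + 3| = |3| = 3; 3 = 3 — holds

The relation is satisfied at x = 0.

Answer: Yes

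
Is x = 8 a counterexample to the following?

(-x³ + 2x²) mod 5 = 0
Substitute x = 8 into the relation:
x = 8: LHS = (-8³ + 2·8²) mod 5 = (-384) mod 5 = 1; 1 = 0 — FAILS

Since the claim fails at x = 8, this value is a counterexample.

Answer: Yes, x = 8 is a counterexample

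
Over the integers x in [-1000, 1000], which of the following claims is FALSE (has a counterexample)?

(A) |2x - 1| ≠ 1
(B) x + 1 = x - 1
(A) x = 0: LHS = |2·0 - 1| = |-1| = 1; 1 ≠ 1 — FAILS
(B) x = 0: LHS = 0 + 1 = 1, RHS = 0 - 1 = -1; 1 = -1 — FAILS

Answer: Both A and B are false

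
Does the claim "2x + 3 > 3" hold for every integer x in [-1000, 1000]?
The claim fails at x = 0:
x = 0: LHS = 2·0 + 3 = 3; 3 > 3 — FAILS

Because a single integer refutes it, the statement is false.

Answer: False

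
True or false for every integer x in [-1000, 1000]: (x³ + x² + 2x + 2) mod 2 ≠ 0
The claim fails at x = 0:
x = 0: LHS = (0³ + 0² + 2·0 + 2) mod 2 = 2 mod 2 = 0; 0 ≠ 0 — FAILS

Because a single integer refutes it, the statement is false.

Answer: False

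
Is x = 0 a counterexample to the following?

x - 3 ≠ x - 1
Substitute x = 0 into the relation:
x = 0: LHS = 0 - 3 = -3, RHS = 0 - 1 = -1; -3 ≠ -1 — holds

The relation holds at x = 0, so it is not a counterexample.

Answer: No, x = 0 is not a counterexample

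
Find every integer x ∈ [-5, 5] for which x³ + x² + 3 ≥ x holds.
Holds for: {-2, -1, 0, 1, 2, 3, 4, 5}
Fails for: {-5, -4, -3}

Answer: {-2, -1, 0, 1, 2, 3, 4, 5}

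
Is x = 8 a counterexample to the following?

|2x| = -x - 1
Substitute x = 8 into the relation:
x = 8: LHS = |2·8| = |16| = 16, RHS = -8 - 1 = -9; 16 = -9 — FAILS

Since the claim fails at x = 8, this value is a counterexample.

Answer: Yes, x = 8 is a counterexample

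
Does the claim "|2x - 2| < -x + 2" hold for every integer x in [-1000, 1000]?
The claim fails at x = 0:
x = 0: LHS = |2·0 - 2| = |-2| = 2, RHS = -0 + 2 = 2; 2 < 2 — FAILS

Because a single integer refutes it, the statement is false.

Answer: False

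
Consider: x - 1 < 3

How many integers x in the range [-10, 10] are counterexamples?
Counterexamples in [-10, 10]: {4, 5, 6, 7, 8, 9, 10}.

Counting them gives 7 values.

Answer: 7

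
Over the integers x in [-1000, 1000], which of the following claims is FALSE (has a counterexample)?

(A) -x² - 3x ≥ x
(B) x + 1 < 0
(A) x = 1: LHS = -1² - 3·1 = -4; -4 ≥ 1 — FAILS
(B) x = 0: LHS = 0 + 1 = 1; 1 < 0 — FAILS

Answer: Both A and B are false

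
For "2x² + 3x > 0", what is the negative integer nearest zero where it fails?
Testing negative integers from -1 downward:
x = -1: LHS = 2·(-1)² + 3·(-1) = -1; -1 > 0 — FAILS  ← closest negative counterexample to 0

Answer: x = -1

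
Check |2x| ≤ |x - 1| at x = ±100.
x = 100: LHS = |2·100| = |200| = 200, RHS = |100 - 1| = |99| = 99; 200 ≤ 99 — FAILS
x = -100: LHS = |2·(-100)| = |-200| = 200, RHS = |(-100) - 1| = |-101| = 101; 200 ≤ 101 — FAILS

Answer: No, fails for both x = 100 and x = -100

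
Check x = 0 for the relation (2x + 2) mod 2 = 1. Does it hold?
x = 0: LHS = (2·0 + 2) mod 2 = 2 mod 2 = 0; 0 = 1 — FAILS

The relation fails at x = 0, so x = 0 is a counterexample.

Answer: No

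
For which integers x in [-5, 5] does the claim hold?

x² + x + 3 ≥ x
Over all integers in [-5, 5], LHS − RHS is smallest at x = 0, where it equals 3:
x = 0: LHS = 0² + 0 + 3 = 3; 3 ≥ 0 — holds
At the ends of the range:
x = -5: LHS = (-5)² + (-5) + 3 = 23; 23 ≥ -5 — holds
x = 5: LHS = 5² + 5 + 3 = 33; 33 ≥ 5 — holds
Hence LHS − RHS is never negative, i.e. LHS ≥ RHS throughout, so the relation holds for every integer in [-5, 5].

Answer: All integers in [-5, 5]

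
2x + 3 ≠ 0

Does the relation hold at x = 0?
x = 0: LHS = 2·0 + 3 = 3; 3 ≠ 0 — holds

The relation is satisfied at x = 0.

Answer: Yes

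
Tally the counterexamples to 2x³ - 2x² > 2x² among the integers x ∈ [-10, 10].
Counterexamples in [-10, 10]: {-10, -9, -8, -7, -6, -5, -4, -3, -2, -1, 0, 1, 2}.

Counting them gives 13 values.

Answer: 13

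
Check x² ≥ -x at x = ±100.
x = 100: LHS = 100² = 10000; 10000 ≥ -100 — holds
x = -100: LHS = (-100)² = 10000, RHS = -(-100) = 100; 10000 ≥ 100 — holds

Answer: Yes, holds for both x = 100 and x = -100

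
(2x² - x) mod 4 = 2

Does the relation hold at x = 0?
x = 0: LHS = (2·0² - 0) mod 4 = 0 mod 4 = 0; 0 = 2 — FAILS

The relation fails at x = 0, so x = 0 is a counterexample.

Answer: No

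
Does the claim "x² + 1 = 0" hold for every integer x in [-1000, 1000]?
The claim fails at x = 0:
x = 0: LHS = 0² + 1 = 1; 1 = 0 — FAILS

Because a single integer refutes it, the statement is false.

Answer: False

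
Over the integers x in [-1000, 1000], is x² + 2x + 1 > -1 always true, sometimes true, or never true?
Over all integers in [-1000, 1000], LHS − RHS is smallest at x = -1, where it equals 1:
x = -1: LHS = (-1)² + 2·(-1) + 1 = 0; 0 > -1 — holds
At the ends of the range:
x = -1000: LHS = (-1000)² + 2·(-1000) + 1 = 998001; 998001 > -1 — holds
x = 1000: LHS = 1000² + 2·1000 + 1 = 1002001; 1002001 > -1 — holds
Hence LHS − RHS is never zero or negative, i.e. LHS > RHS throughout, so the relation holds for every integer in [-1000, 1000].

No counterexample exists.

Answer: Always true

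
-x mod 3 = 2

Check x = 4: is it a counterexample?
Substitute x = 4 into the relation:
x = 4: LHS = (-4) mod 3 = 2; 2 = 2 — holds

The claim holds here, so x = 4 is not a counterexample. (A counterexample exists elsewhere, e.g. x = 0.)

Answer: No, x = 4 is not a counterexample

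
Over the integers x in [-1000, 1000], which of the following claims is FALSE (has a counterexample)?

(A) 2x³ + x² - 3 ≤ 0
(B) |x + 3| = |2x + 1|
(A) x = 2: LHS = 2·2³ + 2² - 3 = 17; 17 ≤ 0 — FAILS
(B) x = 0: LHS = |0 + 3| = |3| = 3, RHS = |2·0 + 1| = |1| = 1; 3 = 1 — FAILS

Answer: Both A and B are false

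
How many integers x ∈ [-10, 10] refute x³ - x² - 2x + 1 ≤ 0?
Counterexamples in [-10, 10]: {-1, 0, 2, 3, 4, 5, 6, 7, 8, 9, 10}.

Counting them gives 11 values.

Answer: 11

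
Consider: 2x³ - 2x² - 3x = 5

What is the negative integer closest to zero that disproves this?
Testing negative integers from -1 downward:
x = -1: LHS = 2·(-1)³ - 2·(-1)² - 3·(-1) = -1; -1 = 5 — FAILS  ← closest negative counterexample to 0

Answer: x = -1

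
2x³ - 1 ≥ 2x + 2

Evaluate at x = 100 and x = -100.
x = 100: LHS = 2·100³ - 1 = 1999999, RHS = 2·100 + 2 = 202; 1999999 ≥ 202 — holds
x = -100: LHS = 2·(-100)³ - 1 = -2000001, RHS = 2·(-100) + 2 = -198; -2000001 ≥ -198 — FAILS

Answer: Partially: holds for x = 100, fails for x = -100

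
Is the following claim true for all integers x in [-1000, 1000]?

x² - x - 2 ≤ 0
The claim fails at x = -2:
x = -2: LHS = (-2)² - (-2) - 2 = 4; 4 ≤ 0 — FAILS

Because a single integer refutes it, the statement is false.

Answer: False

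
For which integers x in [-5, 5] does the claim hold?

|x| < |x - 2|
Holds for: {-5, -4, -3, -2, -1, 0}
Fails for: {1, 2, 3, 4, 5}

Answer: {-5, -4, -3, -2, -1, 0}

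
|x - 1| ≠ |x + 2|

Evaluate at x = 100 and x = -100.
x = 100: LHS = |100 - 1| = |99| = 99, RHS = |100 + 2| = |102| = 102; 99 ≠ 102 — holds
x = -100: LHS = |(-100) - 1| = |-101| = 101, RHS = |(-100) + 2| = |-98| = 98; 101 ≠ 98 — holds

Answer: Yes, holds for both x = 100 and x = -100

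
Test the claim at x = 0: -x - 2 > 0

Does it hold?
x = 0: LHS = -0 - 2 = -2; -2 > 0 — FAILS

The relation fails at x = 0, so x = 0 is a counterexample.

Answer: No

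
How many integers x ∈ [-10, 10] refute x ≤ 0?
Counterexamples in [-10, 10]: {1, 2, 3, 4, 5, 6, 7, 8, 9, 10}.

Counting them gives 10 values.

Answer: 10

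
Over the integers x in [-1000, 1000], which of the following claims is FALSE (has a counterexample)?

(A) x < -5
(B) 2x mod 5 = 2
(A) x = 0: 0 < -5 — FAILS
(B) x = 0: LHS = (2·0) mod 5 = 0 mod 5 = 0; 0 = 2 — FAILS

Answer: Both A and B are false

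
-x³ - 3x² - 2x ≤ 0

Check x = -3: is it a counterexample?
Substitute x = -3 into the relation:
x = -3: LHS = -(-3)³ - 3·(-3)² - 2·(-3) = 6; 6 ≤ 0 — FAILS

Since the claim fails at x = -3, this value is a counterexample.

Answer: Yes, x = -3 is a counterexample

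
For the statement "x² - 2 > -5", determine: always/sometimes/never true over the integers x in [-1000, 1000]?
Over all integers in [-1000, 1000], LHS − RHS is smallest at x = 0, where it equals 3:
x = 0: LHS = 0² - 2 = -2; -2 > -5 — holds
At the ends of the range:
x = -1000: LHS = (-1000)² - 2 = 999998; 999998 > -5 — holds
x = 1000: LHS = 1000² - 2 = 999998; 999998 > -5 — holds
Hence LHS − RHS is never zero or negative, i.e. LHS > RHS throughout, so the relation holds for every integer in [-1000, 1000].

No counterexample exists.

Answer: Always true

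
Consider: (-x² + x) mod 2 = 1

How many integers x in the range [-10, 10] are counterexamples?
Counterexamples in [-10, 10]: {-10, -9, -8, -7, -6, -5, -4, -3, -2, -1, 0, 1, 2, 3, 4, 5, 6, 7, 8, 9, 10}.

Counting them gives 21 values.

Answer: 21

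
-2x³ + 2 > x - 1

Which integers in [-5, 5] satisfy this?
Holds for: {-5, -4, -3, -2, -1, 0}
Fails for: {1, 2, 3, 4, 5}

Answer: {-5, -4, -3, -2, -1, 0}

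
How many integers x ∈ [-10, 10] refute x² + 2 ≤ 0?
Counterexamples in [-10, 10]: {-10, -9, -8, -7, -6, -5, -4, -3, -2, -1, 0, 1, 2, 3, 4, 5, 6, 7, 8, 9, 10}.

Counting them gives 21 values.

Answer: 21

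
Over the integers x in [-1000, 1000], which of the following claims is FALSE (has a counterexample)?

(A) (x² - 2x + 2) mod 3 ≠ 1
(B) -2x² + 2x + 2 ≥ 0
(A) x = 1: LHS = (1² - 2·1 + 2) mod 3 = 1 mod 3 = 1; 1 ≠ 1 — FAILS
(B) x = -1: LHS = -2·(-1)² + 2·(-1) + 2 = -2; -2 ≥ 0 — FAILS

Answer: Both A and B are false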